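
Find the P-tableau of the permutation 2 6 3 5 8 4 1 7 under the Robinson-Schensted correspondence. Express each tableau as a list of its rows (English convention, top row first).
Insert 2: appended to row 1. P = [[2]].
Insert 6: appended to row 1. P = [[2, 6]].
Insert 3: 3 bumps 6 from row 1; 6 starts row 2. P = [[2, 3], [6]].
Insert 5: appended to row 1. P = [[2, 3, 5], [6]].
Insert 8: appended to row 1. P = [[2, 3, 5, 8], [6]].
Insert 4: 4 bumps 5 from row 1; 5 bumps 6 from row 2; 6 starts row 3. P = [[2, 3, 4, 8], [5], [6]].
Insert 1: 1 bumps 2 from row 1; 2 bumps 5 from row 2; 5 bumps 6 from row 3; 6 starts row 4. P = [[1, 3, 4, 8], [2], [5], [6]].
Insert 7: 7 bumps 8 from row 1; 8 appends to row 2. P = [[1, 3, 4, 7], [2, 8], [5], [6]].

So P = [[1, 3, 4, 7], [2, 8], [5], [6]].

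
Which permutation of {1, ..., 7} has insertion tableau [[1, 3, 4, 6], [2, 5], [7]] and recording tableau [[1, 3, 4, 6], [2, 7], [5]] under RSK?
7 2 3 5 1 6 4

Reverse RSK: for i = n, n-1, ..., 1, locate i in Q, remove the corresponding corner cell from P, and reverse-bump its entry up through P; the value ejected from row 1 is w(i).

So w = 7 2 3 5 1 6 4.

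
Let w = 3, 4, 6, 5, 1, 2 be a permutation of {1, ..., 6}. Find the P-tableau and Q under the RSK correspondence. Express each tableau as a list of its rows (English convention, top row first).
Insert each entry of the permutation into P by Schensted row insertion, recording in Q the position of each new cell.

Insert 3: appended to row 1. P = [[3]].
Insert 4: appended to row 1. P = [[3, 4]].
Insert 6: appended to row 1. P = [[3, 4, 6]].
Insert 5: 5 bumps 6 from row 1; 6 starts row 2. P = [[3, 4, 5], [6]].
Insert 1: 1 bumps 3 from row 1; 3 bumps 6 from row 2; 6 starts row 3. P = [[1, 4, 5], [3], [6]].
Insert 2: 2 bumps 4 from row 1; 4 appends to row 2. P = [[1, 2, 5], [3, 4], [6]].

So P = [[1, 2, 5], [3, 4], [6]], Q = [[1, 2, 3], [4, 6], [5]].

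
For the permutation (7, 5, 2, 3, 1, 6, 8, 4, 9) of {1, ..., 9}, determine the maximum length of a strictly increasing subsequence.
5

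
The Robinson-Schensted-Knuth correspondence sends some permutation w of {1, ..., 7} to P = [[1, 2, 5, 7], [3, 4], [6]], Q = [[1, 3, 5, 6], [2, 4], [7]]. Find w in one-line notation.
Reverse the RSK construction: for i from n down to 1, find the cell of Q containing i, remove the entry at that cell from P, and reverse-bump it up through P; the value ejected from row 1 is w(i).

Step i=7: Q has 7 at row 3, column 1; remove 6 from row 3 of P and reverse-bump: 6 enters row 2 and ejects 4; 4 enters row 1 and ejects 2. So w(7) = 2. P is now [[1, 4, 5, 7], [3, 6]].
Step i=6: Q has 6 at row 1, column 4; remove that cell from P, ejecting 7. So w(6) = 7. P is now [[1, 4, 5], [3, 6]].
Step i=5: Q has 5 at row 1, column 3; remove that cell from P, ejecting 5. So w(5) = 5. P is now [[1, 4], [3, 6]].
Step i=4: Q has 4 at row 2, column 2; remove 6 from row 2 of P and reverse-bump: 6 enters row 1 and ejects 4. So w(4) = 4. P is now [[1, 6], [3]].
Step i=3: Q has 3 at row 1, column 2; remove that cell from P, ejecting 6. So w(3) = 6. P is now [[1], [3]].
Step i=2: Q has 2 at row 2, column 1; remove 3 from row 2 of P and reverse-bump: 3 enters row 1 and ejects 1. So w(2) = 1. P is now [[3]].
Step i=1: Q has 1 at row 1, column 1; remove that cell from P, ejecting 3. So w(1) = 3. P is now [].

So w = 3 1 6 4 5 7 2.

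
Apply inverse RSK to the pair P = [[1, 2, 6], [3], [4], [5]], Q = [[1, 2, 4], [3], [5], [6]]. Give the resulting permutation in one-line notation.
1 5 4 6 3 2

Reverse RSK: for i = n, n-1, ..., 1, locate i in Q, remove the corresponding corner cell from P, and reverse-bump its entry up through P; the value ejected from row 1 is w(i).

So w = 1 5 4 6 3 2.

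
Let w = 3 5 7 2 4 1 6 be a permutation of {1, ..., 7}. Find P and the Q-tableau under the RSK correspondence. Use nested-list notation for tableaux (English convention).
P = [[1, 4, 6], [2, 5, 7], [3]], Q = [[1, 2, 3], [4, 5, 7], [6]]

Insert each entry of the permutation into P by Schensted row insertion, recording in Q the position of each new cell.

Insert 3: appended to row 1. P = [[3]].
Insert 5: appended to row 1. P = [[3, 5]].
Insert 7: appended to row 1. P = [[3, 5, 7]].
Insert 2: 2 bumps 3 from row 1; 3 starts row 2. P = [[2, 5, 7], [3]].
Insert 4: 4 bumps 5 from row 1; 5 appends to row 2. P = [[2, 4, 7], [3, 5]].
Insert 1: 1 bumps 2 from row 1; 2 bumps 3 from row 2; 3 starts row 3. P = [[1, 4, 7], [2, 5], [3]].
Insert 6: 6 bumps 7 from row 1; 7 appends to row 2. P = [[1, 4, 6], [2, 5, 7], [3]].

So P = [[1, 4, 6], [2, 5, 7], [3]], Q = [[1, 2, 3], [4, 5, 7], [6]].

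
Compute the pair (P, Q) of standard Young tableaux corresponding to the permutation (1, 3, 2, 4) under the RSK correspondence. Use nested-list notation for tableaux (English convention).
Insert each entry of the permutation into P by Schensted row insertion, recording in Q the position of each new cell.

After inserting 1: P = [[1]].
After inserting 3: P = [[1, 3]].
After inserting 2: P = [[1, 2], [3]].
After inserting 4: P = [[1, 2, 4], [3]].

So P = [[1, 2, 4], [3]], Q = [[1, 2, 4], [3]].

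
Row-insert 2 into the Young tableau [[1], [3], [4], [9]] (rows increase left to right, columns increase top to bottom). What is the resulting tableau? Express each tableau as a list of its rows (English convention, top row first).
[[1, 2], [3], [4], [9]]

2 is larger than every entry of row 1, so it is appended to row 1. The new tableau is [[1, 2], [3], [4], [9]].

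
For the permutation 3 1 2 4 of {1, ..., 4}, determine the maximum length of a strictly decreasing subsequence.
2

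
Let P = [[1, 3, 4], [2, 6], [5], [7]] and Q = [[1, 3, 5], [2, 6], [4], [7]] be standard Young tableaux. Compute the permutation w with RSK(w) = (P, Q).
7 2 5 3 6 4 1

Reverse the RSK construction: for i from n down to 1, find the cell of Q containing i, remove the entry at that cell from P, and reverse-bump it up through P; the value ejected from row 1 is w(i).

Step i=7: Q has 7 at row 4, column 1; remove 7 from row 4 of P and reverse-bump: 7 enters row 3 and ejects 5; 5 enters row 2 and ejects 2; 2 enters row 1 and ejects 1. So w(7) = 1. P is now [[2, 3, 4], [5, 6], [7]].
Step i=6: Q has 6 at row 2, column 2; remove 6 from row 2 of P and reverse-bump: 6 enters row 1 and ejects 4. So w(6) = 4. P is now [[2, 3, 6], [5], [7]].
Step i=5: Q has 5 at row 1, column 3; remove that cell from P, ejecting 6. So w(5) = 6. P is now [[2, 3], [5], [7]].
Step i=4: Q has 4 at row 3, column 1; remove 7 from row 3 of P and reverse-bump: 7 enters row 2 and ejects 5; 5 enters row 1 and ejects 3. So w(4) = 3. P is now [[2, 5], [7]].
Step i=3: Q has 3 at row 1, column 2; remove that cell from P, ejecting 5. So w(3) = 5. P is now [[2], [7]].
Step i=2: Q has 2 at row 2, column 1; remove 7 from row 2 of P and reverse-bump: 7 enters row 1 and ejects 2. So w(2) = 2. P is now [[7]].
Step i=1: Q has 1 at row 1, column 1; remove that cell from P, ejecting 7. So w(1) = 7. P is now [].

So w = 7 2 5 3 6 4 1.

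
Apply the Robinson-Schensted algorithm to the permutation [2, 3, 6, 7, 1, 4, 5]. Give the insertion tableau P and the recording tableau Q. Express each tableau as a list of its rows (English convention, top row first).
Insert each entry of the permutation into P by Schensted row insertion, recording in Q the position of each new cell.

Insert 2: appended to row 1. P = [[2]].
Insert 3: appended to row 1. P = [[2, 3]].
Insert 6: appended to row 1. P = [[2, 3, 6]].
Insert 7: appended to row 1. P = [[2, 3, 6, 7]].
Insert 1: 1 bumps 2 from row 1; 2 starts row 2. P = [[1, 3, 6, 7], [2]].
Insert 4: 4 bumps 6 from row 1; 6 appends to row 2. P = [[1, 3, 4, 7], [2, 6]].
Insert 5: 5 bumps 7 from row 1; 7 appends to row 2. P = [[1, 3, 4, 5], [2, 6, 7]].

So P = [[1, 3, 4, 5], [2, 6, 7]], Q = [[1, 2, 3, 4], [5, 6, 7]].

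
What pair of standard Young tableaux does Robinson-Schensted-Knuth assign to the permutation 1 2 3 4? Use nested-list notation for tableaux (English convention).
P = [[1, 2, 3, 4]], Q = [[1, 2, 3, 4]]

Insert each entry of the permutation into P by Schensted row insertion, recording in Q the position of each new cell.

Insert 1: appended to row 1. P = [[1]], Q = [[1]].
Insert 2: appended to row 1. P = [[1, 2]], Q = [[1, 2]].
Insert 3: appended to row 1. P = [[1, 2, 3]], Q = [[1, 2, 3]].
Insert 4: appended to row 1. P = [[1, 2, 3, 4]], Q = [[1, 2, 3, 4]].

So P = [[1, 2, 3, 4]], Q = [[1, 2, 3, 4]].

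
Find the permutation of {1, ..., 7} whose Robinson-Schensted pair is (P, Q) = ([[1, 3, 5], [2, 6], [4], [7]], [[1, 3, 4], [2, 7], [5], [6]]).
Reverse the RSK construction: for i from n down to 1, find the cell of Q containing i, remove the entry at that cell from P, and reverse-bump it up through P; the value ejected from row 1 is w(i).

Step i=7: Q has 7 at row 2, column 2; remove 6 from row 2 of P and reverse-bump: 6 enters row 1 and ejects 5. So w(7) = 5. P is now [[1, 3, 6], [2], [4], [7]].
Step i=6: Q has 6 at row 4, column 1; remove 7 from row 4 of P and reverse-bump: 7 enters row 3 and ejects 4; 4 enters row 2 and ejects 2; 2 enters row 1 and ejects 1. So w(6) = 1. P is now [[2, 3, 6], [4], [7]].
Step i=5: Q has 5 at row 3, column 1; remove 7 from row 3 of P and reverse-bump: 7 enters row 2 and ejects 4; 4 enters row 1 and ejects 3. So w(5) = 3. P is now [[2, 4, 6], [7]].
Step i=4: Q has 4 at row 1, column 3; remove that cell from P, ejecting 6. So w(4) = 6. P is now [[2, 4], [7]].
Step i=3: Q has 3 at row 1, column 2; remove that cell from P, ejecting 4. So w(3) = 4. P is now [[2], [7]].
Step i=2: Q has 2 at row 2, column 1; remove 7 from row 2 of P and reverse-bump: 7 enters row 1 and ejects 2. So w(2) = 2. P is now [[7]].
Step i=1: Q has 1 at row 1, column 1; remove that cell from P, ejecting 7. So w(1) = 7. P is now [].

So w = 7 2 4 6 3 1 5.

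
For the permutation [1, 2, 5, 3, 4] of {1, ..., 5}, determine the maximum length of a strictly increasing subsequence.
4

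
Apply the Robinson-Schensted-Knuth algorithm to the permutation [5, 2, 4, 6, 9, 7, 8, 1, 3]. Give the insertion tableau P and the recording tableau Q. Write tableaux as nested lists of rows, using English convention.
Insert each entry of the permutation into P by Schensted row insertion, recording in Q the position of each new cell.

After inserting 5: P = [[5]].
After inserting 2: P = [[2], [5]].
After inserting 4: P = [[2, 4], [5]].
After inserting 6: P = [[2, 4, 6], [5]].
After inserting 9: P = [[2, 4, 6, 9], [5]].
After inserting 7: P = [[2, 4, 6, 7], [5, 9]].
After inserting 8: P = [[2, 4, 6, 7, 8], [5, 9]].
After inserting 1: P = [[1, 4, 6, 7, 8], [2, 9], [5]].
After inserting 3: P = [[1, 3, 6, 7, 8], [2, 4], [5, 9]].

So P = [[1, 3, 6, 7, 8], [2, 4], [5, 9]], Q = [[1, 3, 4, 5, 7], [2, 6], [8, 9]].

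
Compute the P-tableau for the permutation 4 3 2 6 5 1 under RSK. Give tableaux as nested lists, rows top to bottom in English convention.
P = [[1, 5], [2, 6], [3], [4]]

After inserting 4: P = [[4]].
After inserting 3: P = [[3], [4]].
After inserting 2: P = [[2], [3], [4]].
After inserting 6: P = [[2, 6], [3], [4]].
After inserting 5: P = [[2, 5], [3, 6], [4]].
After inserting 1: P = [[1, 5], [2, 6], [3], [4]].

So P = [[1, 5], [2, 6], [3], [4]].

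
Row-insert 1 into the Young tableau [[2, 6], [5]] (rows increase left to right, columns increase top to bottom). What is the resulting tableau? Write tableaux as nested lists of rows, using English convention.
In row 1, 1 replaces 2 (the leftmost entry greater than 1); 2 is bumped to row 2. In row 2, 2 replaces 5 (the leftmost entry greater than 2); 5 is bumped to row 3. 5 starts a new row 3. The new tableau is [[1, 6], [2], [5]].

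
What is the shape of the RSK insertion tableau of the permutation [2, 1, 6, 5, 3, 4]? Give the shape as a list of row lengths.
[3, 2, 1]

Row-insert each entry into an empty tableau.

After inserting 2: P = [[2]].
After inserting 1: P = [[1], [2]].
After inserting 6: P = [[1, 6], [2]].
After inserting 5: P = [[1, 5], [2, 6]].
After inserting 3: P = [[1, 3], [2, 5], [6]].
After inserting 4: P = [[1, 3, 4], [2, 5], [6]].

The final insertion tableau P = [[1, 3, 4], [2, 5], [6]] has shape [3, 2, 1].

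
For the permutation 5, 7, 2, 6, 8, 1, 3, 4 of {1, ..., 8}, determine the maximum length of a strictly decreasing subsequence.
3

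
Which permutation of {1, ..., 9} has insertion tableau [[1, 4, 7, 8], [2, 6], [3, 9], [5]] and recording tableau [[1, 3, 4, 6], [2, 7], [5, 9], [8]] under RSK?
5 3 6 7 2 9 8 1 4

Reverse the RSK construction: for i from n down to 1, find the cell of Q containing i, remove the entry at that cell from P, and reverse-bump it up through P; the value ejected from row 1 is w(i).

Step i=9: Q has 9 at row 3, column 2; remove 9 from row 3 of P and reverse-bump: 9 enters row 2 and ejects 6; 6 enters row 1 and ejects 4. So w(9) = 4. P is now [[1, 6, 7, 8], [2, 9], [3], [5]].
Step i=8: Q has 8 at row 4, column 1; remove 5 from row 4 of P and reverse-bump: 5 enters row 3 and ejects 3; 3 enters row 2 and ejects 2; 2 enters row 1 and ejects 1. So w(8) = 1. P is now [[2, 6, 7, 8], [3, 9], [5]].
Step i=7: Q has 7 at row 2, column 2; remove 9 from row 2 of P and reverse-bump: 9 enters row 1 and ejects 8. So w(7) = 8. P is now [[2, 6, 7, 9], [3], [5]].
Step i=6: Q has 6 at row 1, column 4; remove that cell from P, ejecting 9. So w(6) = 9. P is now [[2, 6, 7], [3], [5]].
Step i=5: Q has 5 at row 3, column 1; remove 5 from row 3 of P and reverse-bump: 5 enters row 2 and ejects 3; 3 enters row 1 and ejects 2. So w(5) = 2. P is now [[3, 6, 7], [5]].
Step i=4: Q has 4 at row 1, column 3; remove that cell from P, ejecting 7. So w(4) = 7. P is now [[3, 6], [5]].
Step i=3: Q has 3 at row 1, column 2; remove that cell from P, ejecting 6. So w(3) = 6. P is now [[3], [5]].
Step i=2: Q has 2 at row 2, column 1; remove 5 from row 2 of P and reverse-bump: 5 enters row 1 and ejects 3. So w(2) = 3. P is now [[5]].
Step i=1: Q has 1 at row 1, column 1; remove that cell from P, ejecting 5. So w(1) = 5. P is now [].

So w = 5 3 6 7 2 9 8 1 4.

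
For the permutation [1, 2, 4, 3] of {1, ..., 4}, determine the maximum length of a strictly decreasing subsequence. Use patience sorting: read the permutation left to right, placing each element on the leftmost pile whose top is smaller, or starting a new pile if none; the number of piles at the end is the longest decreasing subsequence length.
2

1: new pile. tops = [1]
2: onto pile 1 (replacing 1). tops = [2]
4: onto pile 1 (replacing 2). tops = [4]
3: new pile. tops = [4, 3]

2 piles, so the longest decreasing subsequence has length 2.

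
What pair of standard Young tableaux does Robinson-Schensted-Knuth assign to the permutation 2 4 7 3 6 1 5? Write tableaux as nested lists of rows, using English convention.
Insert each entry of the permutation into P by Schensted row insertion, recording in Q the position of each new cell.

Insert 2: appended to row 1. P = [[2]], Q = [[1]].
Insert 4: appended to row 1. P = [[2, 4]], Q = [[1, 2]].
Insert 7: appended to row 1. P = [[2, 4, 7]], Q = [[1, 2, 3]].
Insert 3: 3 bumps 4 from row 1; 4 starts row 2. P = [[2, 3, 7], [4]], Q = [[1, 2, 3], [4]].
Insert 6: 6 bumps 7 from row 1; 7 appends to row 2. P = [[2, 3, 6], [4, 7]], Q = [[1, 2, 3], [4, 5]].
Insert 1: 1 bumps 2 from row 1; 2 bumps 4 from row 2; 4 starts row 3. P = [[1, 3, 6], [2, 7], [4]], Q = [[1, 2, 3], [4, 5], [6]].
Insert 5: 5 bumps 6 from row 1; 6 bumps 7 from row 2; 7 appends to row 3. P = [[1, 3, 5], [2, 6], [4, 7]], Q = [[1, 2, 3], [4, 5], [6, 7]].

So P = [[1, 3, 5], [2, 6], [4, 7]], Q = [[1, 2, 3], [4, 5], [6, 7]].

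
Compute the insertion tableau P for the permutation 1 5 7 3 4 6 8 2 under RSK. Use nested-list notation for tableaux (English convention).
P = [[1, 2, 4, 6, 8], [3, 7], [5]]

Insert 1: appended to row 1. P = [[1]].
Insert 5: appended to row 1. P = [[1, 5]].
Insert 7: appended to row 1. P = [[1, 5, 7]].
Insert 3: 3 bumps 5 from row 1; 5 starts row 2. P = [[1, 3, 7], [5]].
Insert 4: 4 bumps 7 from row 1; 7 appends to row 2. P = [[1, 3, 4], [5, 7]].
Insert 6: appended to row 1. P = [[1, 3, 4, 6], [5, 7]].
Insert 8: appended to row 1. P = [[1, 3, 4, 6, 8], [5, 7]].
Insert 2: 2 bumps 3 from row 1; 3 bumps 5 from row 2; 5 starts row 3. P = [[1, 2, 4, 6, 8], [3, 7], [5]].

So P = [[1, 2, 4, 6, 8], [3, 7], [5]].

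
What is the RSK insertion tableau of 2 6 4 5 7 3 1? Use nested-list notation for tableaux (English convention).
P = [[1, 3, 5, 7], [2], [4], [6]]

Insert 2: appended to row 1. P = [[2]].
Insert 6: appended to row 1. P = [[2, 6]].
Insert 4: 4 bumps 6 from row 1; 6 starts row 2. P = [[2, 4], [6]].
Insert 5: appended to row 1. P = [[2, 4, 5], [6]].
Insert 7: appended to row 1. P = [[2, 4, 5, 7], [6]].
Insert 3: 3 bumps 4 from row 1; 4 bumps 6 from row 2; 6 starts row 3. P = [[2, 3, 5, 7], [4], [6]].
Insert 1: 1 bumps 2 from row 1; 2 bumps 4 from row 2; 4 bumps 6 from row 3; 6 starts row 4. P = [[1, 3, 5, 7], [2], [4], [6]].

So P = [[1, 3, 5, 7], [2], [4], [6]].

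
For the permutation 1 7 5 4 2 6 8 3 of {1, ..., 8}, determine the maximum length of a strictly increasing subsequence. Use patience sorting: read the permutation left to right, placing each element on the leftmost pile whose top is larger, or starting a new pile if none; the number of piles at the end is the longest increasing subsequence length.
1: new pile. tops = [1]
7: new pile. tops = [1, 7]
5: onto pile 2 (replacing 7). tops = [1, 5]
4: onto pile 2 (replacing 5). tops = [1, 4]
2: onto pile 2 (replacing 4). tops = [1, 2]
6: new pile. tops = [1, 2, 6]
8: new pile. tops = [1, 2, 6, 8]
3: onto pile 3 (replacing 6). tops = [1, 2, 3, 8]

4 piles, so the longest increasing subsequence has length 4.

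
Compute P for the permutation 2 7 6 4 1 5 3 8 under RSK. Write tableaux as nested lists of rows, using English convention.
P = [[1, 3, 5, 8], [2, 4], [6], [7]]

Insert 2: appended to row 1. P = [[2]].
Insert 7: appended to row 1. P = [[2, 7]].
Insert 6: 6 bumps 7 from row 1; 7 starts row 2. P = [[2, 6], [7]].
Insert 4: 4 bumps 6 from row 1; 6 bumps 7 from row 2; 7 starts row 3. P = [[2, 4], [6], [7]].
Insert 1: 1 bumps 2 from row 1; 2 bumps 6 from row 2; 6 bumps 7 from row 3; 7 starts row 4. P = [[1, 4], [2], [6], [7]].
Insert 5: appended to row 1. P = [[1, 4, 5], [2], [6], [7]].
Insert 3: 3 bumps 4 from row 1; 4 appends to row 2. P = [[1, 3, 5], [2, 4], [6], [7]].
Insert 8: appended to row 1. P = [[1, 3, 5, 8], [2, 4], [6], [7]].

So P = [[1, 3, 5, 8], [2, 4], [6], [7]].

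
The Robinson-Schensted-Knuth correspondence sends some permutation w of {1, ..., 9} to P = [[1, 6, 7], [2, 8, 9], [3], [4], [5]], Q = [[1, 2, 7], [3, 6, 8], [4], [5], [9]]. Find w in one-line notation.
Reverse the RSK construction: for i from n down to 1, find the cell of Q containing i, remove the entry at that cell from P, and reverse-bump it up through P; the value ejected from row 1 is w(i).

Step i=9: Q has 9 at row 5, column 1; remove 5 from row 5 of P and reverse-bump: 5 enters row 4 and ejects 4; 4 enters row 3 and ejects 3; 3 enters row 2 and ejects 2; 2 enters row 1 and ejects 1. So w(9) = 1. P is now [[2, 6, 7], [3, 8, 9], [4], [5]].
Step i=8: Q has 8 at row 2, column 3; remove 9 from row 2 of P and reverse-bump: 9 enters row 1 and ejects 7. So w(8) = 7. P is now [[2, 6, 9], [3, 8], [4], [5]].
Step i=7: Q has 7 at row 1, column 3; remove that cell from P, ejecting 9. So w(7) = 9. P is now [[2, 6], [3, 8], [4], [5]].
Step i=6: Q has 6 at row 2, column 2; remove 8 from row 2 of P and reverse-bump: 8 enters row 1 and ejects 6. So w(6) = 6. P is now [[2, 8], [3], [4], [5]].
Step i=5: Q has 5 at row 4, column 1; remove 5 from row 4 of P and reverse-bump: 5 enters row 3 and ejects 4; 4 enters row 2 and ejects 3; 3 enters row 1 and ejects 2. So w(5) = 2. P is now [[3, 8], [4], [5]].
Step i=4: Q has 4 at row 3, column 1; remove 5 from row 3 of P and reverse-bump: 5 enters row 2 and ejects 4; 4 enters row 1 and ejects 3. So w(4) = 3. P is now [[4, 8], [5]].
Step i=3: Q has 3 at row 2, column 1; remove 5 from row 2 of P and reverse-bump: 5 enters row 1 and ejects 4. So w(3) = 4. P is now [[5, 8]].
Step i=2: Q has 2 at row 1, column 2; remove that cell from P, ejecting 8. So w(2) = 8. P is now [[5]].
Step i=1: Q has 1 at row 1, column 1; remove that cell from P, ejecting 5. So w(1) = 5. P is now [].

So w = 5 8 4 3 2 6 9 7 1.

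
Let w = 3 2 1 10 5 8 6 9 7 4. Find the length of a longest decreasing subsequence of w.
4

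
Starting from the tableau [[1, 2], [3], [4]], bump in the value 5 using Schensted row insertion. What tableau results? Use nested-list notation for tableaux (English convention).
[[1, 2, 5], [3], [4]]

5 is larger than every entry of row 1, so it is appended to row 1. The new tableau is [[1, 2, 5], [3], [4]].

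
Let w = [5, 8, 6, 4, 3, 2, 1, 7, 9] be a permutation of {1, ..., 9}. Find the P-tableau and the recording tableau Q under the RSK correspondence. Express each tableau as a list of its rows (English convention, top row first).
P = [[1, 6, 7, 9], [2], [3], [4], [5], [8]], Q = [[1, 2, 8, 9], [3], [4], [5], [6], [7]]

Insert each entry of the permutation into P by Schensted row insertion, recording in Q the position of each new cell.

After inserting 5: P = [[5]].
After inserting 8: P = [[5, 8]].
After inserting 6: P = [[5, 6], [8]].
After inserting 4: P = [[4, 6], [5], [8]].
After inserting 3: P = [[3, 6], [4], [5], [8]].
After inserting 2: P = [[2, 6], [3], [4], [5], [8]].
After inserting 1: P = [[1, 6], [2], [3], [4], [5], [8]].
After inserting 7: P = [[1, 6, 7], [2], [3], [4], [5], [8]].
After inserting 9: P = [[1, 6, 7, 9], [2], [3], [4], [5], [8]].

So P = [[1, 6, 7, 9], [2], [3], [4], [5], [8]], Q = [[1, 2, 8, 9], [3], [4], [5], [6], [7]].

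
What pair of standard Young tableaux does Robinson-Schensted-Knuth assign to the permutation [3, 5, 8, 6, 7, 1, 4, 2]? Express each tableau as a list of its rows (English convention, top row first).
P = [[1, 2, 6, 7], [3, 4], [5], [8]], Q = [[1, 2, 3, 5], [4, 7], [6], [8]]

Insert each entry of the permutation into P by Schensted row insertion, recording in Q the position of each new cell.

Insert 3: appended to row 1. P = [[3]].
Insert 5: appended to row 1. P = [[3, 5]].
Insert 8: appended to row 1. P = [[3, 5, 8]].
Insert 6: 6 bumps 8 from row 1; 8 starts row 2. P = [[3, 5, 6], [8]].
Insert 7: appended to row 1. P = [[3, 5, 6, 7], [8]].
Insert 1: 1 bumps 3 from row 1; 3 bumps 8 from row 2; 8 starts row 3. P = [[1, 5, 6, 7], [3], [8]].
Insert 4: 4 bumps 5 from row 1; 5 appends to row 2. P = [[1, 4, 6, 7], [3, 5], [8]].
Insert 2: 2 bumps 4 from row 1; 4 bumps 5 from row 2; 5 bumps 8 from row 3; 8 starts row 4. P = [[1, 2, 6, 7], [3, 4], [5], [8]].

So P = [[1, 2, 6, 7], [3, 4], [5], [8]], Q = [[1, 2, 3, 5], [4, 7], [6], [8]].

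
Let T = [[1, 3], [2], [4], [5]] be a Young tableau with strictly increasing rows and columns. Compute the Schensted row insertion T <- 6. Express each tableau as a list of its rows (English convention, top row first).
[[1, 3, 6], [2], [4], [5]]

6 is larger than every entry of row 1, so it is appended to row 1. The new tableau is [[1, 3, 6], [2], [4], [5]].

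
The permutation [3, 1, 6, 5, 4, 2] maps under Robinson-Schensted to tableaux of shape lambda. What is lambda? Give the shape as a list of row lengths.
[2, 2, 1, 1]

Row-insert each entry into an empty tableau.

After inserting 3: P = [[3]].
After inserting 1: P = [[1], [3]].
After inserting 6: P = [[1, 6], [3]].
After inserting 5: P = [[1, 5], [3, 6]].
After inserting 4: P = [[1, 4], [3, 5], [6]].
After inserting 2: P = [[1, 2], [3, 4], [5], [6]].

The final insertion tableau P = [[1, 2], [3, 4], [5], [6]] has shape [2, 2, 1, 1].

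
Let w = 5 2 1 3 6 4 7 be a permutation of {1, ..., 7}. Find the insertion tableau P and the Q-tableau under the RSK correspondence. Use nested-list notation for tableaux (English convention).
Insert each entry of the permutation into P by Schensted row insertion, recording in Q the position of each new cell.

Insert 5: appended to row 1. P = [[5]].
Insert 2: 2 bumps 5 from row 1; 5 starts row 2. P = [[2], [5]].
Insert 1: 1 bumps 2 from row 1; 2 bumps 5 from row 2; 5 starts row 3. P = [[1], [2], [5]].
Insert 3: appended to row 1. P = [[1, 3], [2], [5]].
Insert 6: appended to row 1. P = [[1, 3, 6], [2], [5]].
Insert 4: 4 bumps 6 from row 1; 6 appends to row 2. P = [[1, 3, 4], [2, 6], [5]].
Insert 7: appended to row 1. P = [[1, 3, 4, 7], [2, 6], [5]].

So P = [[1, 3, 4, 7], [2, 6], [5]], Q = [[1, 4, 5, 7], [2, 6], [3]].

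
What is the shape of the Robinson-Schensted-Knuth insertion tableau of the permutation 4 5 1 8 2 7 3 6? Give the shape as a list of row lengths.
[4, 3, 1]

Row-insert each entry into an empty tableau.

After inserting 4: P = [[4]].
After inserting 5: P = [[4, 5]].
After inserting 1: P = [[1, 5], [4]].
After inserting 8: P = [[1, 5, 8], [4]].
After inserting 2: P = [[1, 2, 8], [4, 5]].
After inserting 7: P = [[1, 2, 7], [4, 5, 8]].
After inserting 3: P = [[1, 2, 3], [4, 5, 7], [8]].
After inserting 6: P = [[1, 2, 3, 6], [4, 5, 7], [8]].

The final insertion tableau P = [[1, 2, 3, 6], [4, 5, 7], [8]] has shape [4, 3, 1].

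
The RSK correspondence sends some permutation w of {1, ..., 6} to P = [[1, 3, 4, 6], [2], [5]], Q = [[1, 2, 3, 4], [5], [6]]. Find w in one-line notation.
Reverse the RSK construction: for i from n down to 1, find the cell of Q containing i, remove the entry at that cell from P, and reverse-bump it up through P; the value ejected from row 1 is w(i).

Step i=6: Q has 6 at row 3, column 1; remove 5 from row 3 of P and reverse-bump: 5 enters row 2 and ejects 2; 2 enters row 1 and ejects 1. So w(6) = 1. P is now [[2, 3, 4, 6], [5]].
Step i=5: Q has 5 at row 2, column 1; remove 5 from row 2 of P and reverse-bump: 5 enters row 1 and ejects 4. So w(5) = 4. P is now [[2, 3, 5, 6]].
Step i=4: Q has 4 at row 1, column 4; remove that cell from P, ejecting 6. So w(4) = 6. P is now [[2, 3, 5]].
Step i=3: Q has 3 at row 1, column 3; remove that cell from P, ejecting 5. So w(3) = 5. P is now [[2, 3]].
Step i=2: Q has 2 at row 1, column 2; remove that cell from P, ejecting 3. So w(2) = 3. P is now [[2]].
Step i=1: Q has 1 at row 1, column 1; remove that cell from P, ejecting 2. So w(1) = 2. P is now [].

So w = 2 3 5 6 4 1.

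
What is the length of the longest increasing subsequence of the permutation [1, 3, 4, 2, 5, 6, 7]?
6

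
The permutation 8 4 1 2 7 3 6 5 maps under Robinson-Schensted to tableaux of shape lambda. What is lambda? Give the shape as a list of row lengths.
Row-insert each entry into an empty tableau.

After inserting 8: P = [[8]].
After inserting 4: P = [[4], [8]].
After inserting 1: P = [[1], [4], [8]].
After inserting 2: P = [[1, 2], [4], [8]].
After inserting 7: P = [[1, 2, 7], [4], [8]].
After inserting 3: P = [[1, 2, 3], [4, 7], [8]].
After inserting 6: P = [[1, 2, 3, 6], [4, 7], [8]].
After inserting 5: P = [[1, 2, 3, 5], [4, 6], [7], [8]].

The final insertion tableau P = [[1, 2, 3, 5], [4, 6], [7], [8]] has shape [4, 2, 1, 1].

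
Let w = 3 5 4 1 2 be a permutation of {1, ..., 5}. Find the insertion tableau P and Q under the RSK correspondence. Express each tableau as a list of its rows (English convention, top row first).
P = [[1, 2], [3, 4], [5]], Q = [[1, 2], [3, 5], [4]]

Insert each entry of the permutation into P by Schensted row insertion, recording in Q the position of each new cell.

Insert 3: appended to row 1. P = [[3]].
Insert 5: appended to row 1. P = [[3, 5]].
Insert 4: 4 bumps 5 from row 1; 5 starts row 2. P = [[3, 4], [5]].
Insert 1: 1 bumps 3 from row 1; 3 bumps 5 from row 2; 5 starts row 3. P = [[1, 4], [3], [5]].
Insert 2: 2 bumps 4 from row 1; 4 appends to row 2. P = [[1, 2], [3, 4], [5]].

So P = [[1, 2], [3, 4], [5]], Q = [[1, 2], [3, 5], [4]].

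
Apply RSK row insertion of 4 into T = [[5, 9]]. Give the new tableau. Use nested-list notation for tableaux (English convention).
In row 1, 4 replaces 5 (the leftmost entry greater than 4); 5 is bumped to row 2. 5 starts a new row 2. The new tableau is [[4, 9], [5]].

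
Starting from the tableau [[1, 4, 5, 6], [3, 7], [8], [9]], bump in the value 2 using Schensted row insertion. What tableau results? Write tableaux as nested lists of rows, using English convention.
[[1, 2, 5, 6], [3, 4], [7], [8], [9]]

In row 1, 2 replaces 4 (the leftmost entry greater than 2); 4 is bumped to row 2. In row 2, 4 replaces 7 (the leftmost entry greater than 4); 7 is bumped to row 3. In row 3, 7 replaces 8 (the leftmost entry greater than 7); 8 is bumped to row 4. In row 4, 8 replaces 9 (the leftmost entry greater than 8); 9 is bumped to row 5. 9 starts a new row 5. The new tableau is [[1, 2, 5, 6], [3, 4], [7], [8], [9]].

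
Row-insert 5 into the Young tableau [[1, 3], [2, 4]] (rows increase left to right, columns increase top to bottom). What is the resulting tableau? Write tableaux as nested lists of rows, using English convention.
[[1, 3, 5], [2, 4]]

5 is larger than every entry of row 1, so it is appended to row 1. The new tableau is [[1, 3, 5], [2, 4]].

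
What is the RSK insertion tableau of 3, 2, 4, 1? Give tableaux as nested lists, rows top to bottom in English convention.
Insert 3: appended to row 1. P = [[3]].
Insert 2: 2 bumps 3 from row 1; 3 starts row 2. P = [[2], [3]].
Insert 4: appended to row 1. P = [[2, 4], [3]].
Insert 1: 1 bumps 2 from row 1; 2 bumps 3 from row 2; 3 starts row 3. P = [[1, 4], [2], [3]].

So P = [[1, 4], [2], [3]].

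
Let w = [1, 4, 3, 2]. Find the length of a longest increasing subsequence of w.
2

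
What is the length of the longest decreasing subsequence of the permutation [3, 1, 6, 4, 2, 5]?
3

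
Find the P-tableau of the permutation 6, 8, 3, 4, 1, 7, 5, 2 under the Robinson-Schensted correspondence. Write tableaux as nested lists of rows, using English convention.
P = [[1, 2, 5], [3, 4], [6, 7], [8]]

Insert 6: appended to row 1. P = [[6]].
Insert 8: appended to row 1. P = [[6, 8]].
Insert 3: 3 bumps 6 from row 1; 6 starts row 2. P = [[3, 8], [6]].
Insert 4: 4 bumps 8 from row 1; 8 appends to row 2. P = [[3, 4], [6, 8]].
Insert 1: 1 bumps 3 from row 1; 3 bumps 6 from row 2; 6 starts row 3. P = [[1, 4], [3, 8], [6]].
Insert 7: appended to row 1. P = [[1, 4, 7], [3, 8], [6]].
Insert 5: 5 bumps 7 from row 1; 7 bumps 8 from row 2; 8 appends to row 3. P = [[1, 4, 5], [3, 7], [6, 8]].
Insert 2: 2 bumps 4 from row 1; 4 bumps 7 from row 2; 7 bumps 8 from row 3; 8 starts row 4. P = [[1, 2, 5], [3, 4], [6, 7], [8]].

So P = [[1, 2, 5], [3, 4], [6, 7], [8]].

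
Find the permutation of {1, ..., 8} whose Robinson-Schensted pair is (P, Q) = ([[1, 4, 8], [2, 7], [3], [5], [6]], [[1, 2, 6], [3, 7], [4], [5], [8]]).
6 7 5 3 2 8 4 1

Reverse the RSK construction: for i from n down to 1, find the cell of Q containing i, remove the entry at that cell from P, and reverse-bump it up through P; the value ejected from row 1 is w(i).

Step i=8: Q has 8 at row 5, column 1; remove 6 from row 5 of P and reverse-bump: 6 enters row 4 and ejects 5; 5 enters row 3 and ejects 3; 3 enters row 2 and ejects 2; 2 enters row 1 and ejects 1. So w(8) = 1. P is now [[2, 4, 8], [3, 7], [5], [6]].
Step i=7: Q has 7 at row 2, column 2; remove 7 from row 2 of P and reverse-bump: 7 enters row 1 and ejects 4. So w(7) = 4. P is now [[2, 7, 8], [3], [5], [6]].
Step i=6: Q has 6 at row 1, column 3; remove that cell from P, ejecting 8. So w(6) = 8. P is now [[2, 7], [3], [5], [6]].
Step i=5: Q has 5 at row 4, column 1; remove 6 from row 4 of P and reverse-bump: 6 enters row 3 and ejects 5; 5 enters row 2 and ejects 3; 3 enters row 1 and ejects 2. So w(5) = 2. P is now [[3, 7], [5], [6]].
Step i=4: Q has 4 at row 3, column 1; remove 6 from row 3 of P and reverse-bump: 6 enters row 2 and ejects 5; 5 enters row 1 and ejects 3. So w(4) = 3. P is now [[5, 7], [6]].
Step i=3: Q has 3 at row 2, column 1; remove 6 from row 2 of P and reverse-bump: 6 enters row 1 and ejects 5. So w(3) = 5. P is now [[6, 7]].
Step i=2: Q has 2 at row 1, column 2; remove that cell from P, ejecting 7. So w(2) = 7. P is now [[6]].
Step i=1: Q has 1 at row 1, column 1; remove that cell from P, ejecting 6. So w(1) = 6. P is now [].

So w = 6 7 5 3 2 8 4 1.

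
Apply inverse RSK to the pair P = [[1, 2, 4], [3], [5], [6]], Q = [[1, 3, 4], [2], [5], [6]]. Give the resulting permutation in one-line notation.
6 1 3 5 4 2

Reverse RSK: for i = n, n-1, ..., 1, locate i in Q, remove the corresponding corner cell from P, and reverse-bump its entry up through P; the value ejected from row 1 is w(i).

So w = 6 1 3 5 4 2.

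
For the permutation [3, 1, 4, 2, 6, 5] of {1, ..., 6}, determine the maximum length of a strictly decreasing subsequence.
2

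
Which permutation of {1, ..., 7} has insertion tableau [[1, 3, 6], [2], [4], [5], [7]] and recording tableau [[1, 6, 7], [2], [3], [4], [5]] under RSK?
Reverse the RSK construction: for i from n down to 1, find the cell of Q containing i, remove the entry at that cell from P, and reverse-bump it up through P; the value ejected from row 1 is w(i).

Step i=7: Q has 7 at row 1, column 3; remove that cell from P, ejecting 6. So w(7) = 6. P is now [[1, 3], [2], [4], [5], [7]].
Step i=6: Q has 6 at row 1, column 2; remove that cell from P, ejecting 3. So w(6) = 3. P is now [[1], [2], [4], [5], [7]].
Step i=5: Q has 5 at row 5, column 1; remove 7 from row 5 of P and reverse-bump: 7 enters row 4 and ejects 5; 5 enters row 3 and ejects 4; 4 enters row 2 and ejects 2; 2 enters row 1 and ejects 1. So w(5) = 1. P is now [[2], [4], [5], [7]].
Step i=4: Q has 4 at row 4, column 1; remove 7 from row 4 of P and reverse-bump: 7 enters row 3 and ejects 5; 5 enters row 2 and ejects 4; 4 enters row 1 and ejects 2. So w(4) = 2. P is now [[4], [5], [7]].
Step i=3: Q has 3 at row 3, column 1; remove 7 from row 3 of P and reverse-bump: 7 enters row 2 and ejects 5; 5 enters row 1 and ejects 4. So w(3) = 4. P is now [[5], [7]].
Step i=2: Q has 2 at row 2, column 1; remove 7 from row 2 of P and reverse-bump: 7 enters row 1 and ejects 5. So w(2) = 5. P is now [[7]].
Step i=1: Q has 1 at row 1, column 1; remove that cell from P, ejecting 7. So w(1) = 7. P is now [].

So w = 7 5 4 2 1 3 6.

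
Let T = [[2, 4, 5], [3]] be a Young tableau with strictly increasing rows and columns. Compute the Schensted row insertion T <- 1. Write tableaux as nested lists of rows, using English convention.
[[1, 4, 5], [2], [3]]

In row 1, 1 replaces 2 (the leftmost entry greater than 1); 2 is bumped to row 2. In row 2, 2 replaces 3 (the leftmost entry greater than 2); 3 is bumped to row 3. 3 starts a new row 3. The new tableau is [[1, 4, 5], [2], [3]].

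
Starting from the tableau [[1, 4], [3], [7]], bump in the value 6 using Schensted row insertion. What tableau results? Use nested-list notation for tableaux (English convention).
[[1, 4, 6], [3], [7]]

6 is larger than every entry of row 1, so it is appended to row 1. The new tableau is [[1, 4, 6], [3], [7]].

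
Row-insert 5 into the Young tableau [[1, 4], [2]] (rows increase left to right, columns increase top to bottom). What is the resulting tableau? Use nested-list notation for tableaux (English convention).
5 is larger than every entry of row 1, so it is appended to row 1. The new tableau is [[1, 4, 5], [2]].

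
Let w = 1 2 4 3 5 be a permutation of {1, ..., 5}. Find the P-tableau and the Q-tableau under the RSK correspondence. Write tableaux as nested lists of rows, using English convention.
P = [[1, 2, 3, 5], [4]], Q = [[1, 2, 3, 5], [4]]

Insert each entry of the permutation into P by Schensted row insertion, recording in Q the position of each new cell.

Insert 1: appended to row 1. P = [[1]], Q = [[1]].
Insert 2: appended to row 1. P = [[1, 2]], Q = [[1, 2]].
Insert 4: appended to row 1. P = [[1, 2, 4]], Q = [[1, 2, 3]].
Insert 3: 3 bumps 4 from row 1; 4 starts row 2. P = [[1, 2, 3], [4]], Q = [[1, 2, 3], [4]].
Insert 5: appended to row 1. P = [[1, 2, 3, 5], [4]], Q = [[1, 2, 3, 5], [4]].

So P = [[1, 2, 3, 5], [4]], Q = [[1, 2, 3, 5], [4]].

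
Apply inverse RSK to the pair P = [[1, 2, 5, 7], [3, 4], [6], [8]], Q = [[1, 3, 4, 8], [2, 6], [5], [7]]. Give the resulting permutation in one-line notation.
8 3 4 6 1 5 2 7

Reverse the RSK construction: for i from n down to 1, find the cell of Q containing i, remove the entry at that cell from P, and reverse-bump it up through P; the value ejected from row 1 is w(i).

Step i=8: Q has 8 at row 1, column 4; remove that cell from P, ejecting 7. So w(8) = 7. P is now [[1, 2, 5], [3, 4], [6], [8]].
Step i=7: Q has 7 at row 4, column 1; remove 8 from row 4 of P and reverse-bump: 8 enters row 3 and ejects 6; 6 enters row 2 and ejects 4; 4 enters row 1 and ejects 2. So w(7) = 2. P is now [[1, 4, 5], [3, 6], [8]].
Step i=6: Q has 6 at row 2, column 2; remove 6 from row 2 of P and reverse-bump: 6 enters row 1 and ejects 5. So w(6) = 5. P is now [[1, 4, 6], [3], [8]].
Step i=5: Q has 5 at row 3, column 1; remove 8 from row 3 of P and reverse-bump: 8 enters row 2 and ejects 3; 3 enters row 1 and ejects 1. So w(5) = 1. P is now [[3, 4, 6], [8]].
Step i=4: Q has 4 at row 1, column 3; remove that cell from P, ejecting 6. So w(4) = 6. P is now [[3, 4], [8]].
Step i=3: Q has 3 at row 1, column 2; remove that cell from P, ejecting 4. So w(3) = 4. P is now [[3], [8]].
Step i=2: Q has 2 at row 2, column 1; remove 8 from row 2 of P and reverse-bump: 8 enters row 1 and ejects 3. So w(2) = 3. P is now [[8]].
Step i=1: Q has 1 at row 1, column 1; remove that cell from P, ejecting 8. So w(1) = 8. P is now [].

So w = 8 3 4 6 1 5 2 7.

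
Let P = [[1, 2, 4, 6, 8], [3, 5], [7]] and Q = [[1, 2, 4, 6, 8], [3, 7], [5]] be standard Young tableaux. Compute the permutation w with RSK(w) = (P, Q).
Reverse RSK: for i = n, n-1, ..., 1, locate i in Q, remove the corresponding corner cell from P, and reverse-bump its entry up through P; the value ejected from row 1 is w(i).

So w = 1 7 3 5 2 6 4 8.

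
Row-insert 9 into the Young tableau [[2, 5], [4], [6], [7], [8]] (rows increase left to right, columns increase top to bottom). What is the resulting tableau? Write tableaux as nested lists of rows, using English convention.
9 is larger than every entry of row 1, so it is appended to row 1. The new tableau is [[2, 5, 9], [4], [6], [7], [8]].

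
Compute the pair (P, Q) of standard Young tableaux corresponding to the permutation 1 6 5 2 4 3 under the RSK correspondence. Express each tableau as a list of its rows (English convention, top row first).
Insert each entry of the permutation into P by Schensted row insertion, recording in Q the position of each new cell.

Insert 1: appended to row 1. P = [[1]].
Insert 6: appended to row 1. P = [[1, 6]].
Insert 5: 5 bumps 6 from row 1; 6 starts row 2. P = [[1, 5], [6]].
Insert 2: 2 bumps 5 from row 1; 5 bumps 6 from row 2; 6 starts row 3. P = [[1, 2], [5], [6]].
Insert 4: appended to row 1. P = [[1, 2, 4], [5], [6]].
Insert 3: 3 bumps 4 from row 1; 4 bumps 5 from row 2; 5 bumps 6 from row 3; 6 starts row 4. P = [[1, 2, 3], [4], [5], [6]].

So P = [[1, 2, 3], [4], [5], [6]], Q = [[1, 2, 5], [3], [4], [6]].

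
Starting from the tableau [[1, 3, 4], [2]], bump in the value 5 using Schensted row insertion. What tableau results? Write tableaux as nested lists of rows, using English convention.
[[1, 3, 4, 5], [2]]

5 is larger than every entry of row 1, so it is appended to row 1. The new tableau is [[1, 3, 4, 5], [2]].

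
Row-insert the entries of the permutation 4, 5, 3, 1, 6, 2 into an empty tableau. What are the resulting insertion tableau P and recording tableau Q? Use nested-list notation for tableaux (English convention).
P = [[1, 2, 6], [3, 5], [4]], Q = [[1, 2, 5], [3, 6], [4]]

Insert each entry of the permutation into P by Schensted row insertion, recording in Q the position of each new cell.

Insert 4: appended to row 1. P = [[4]].
Insert 5: appended to row 1. P = [[4, 5]].
Insert 3: 3 bumps 4 from row 1; 4 starts row 2. P = [[3, 5], [4]].
Insert 1: 1 bumps 3 from row 1; 3 bumps 4 from row 2; 4 starts row 3. P = [[1, 5], [3], [4]].
Insert 6: appended to row 1. P = [[1, 5, 6], [3], [4]].
Insert 2: 2 bumps 5 from row 1; 5 appends to row 2. P = [[1, 2, 6], [3, 5], [4]].

So P = [[1, 2, 6], [3, 5], [4]], Q = [[1, 2, 5], [3, 6], [4]].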